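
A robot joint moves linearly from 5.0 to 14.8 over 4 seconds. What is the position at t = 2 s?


s = t/T = 2/4 = 0.5
p(t) = p0 + (pf-p0)*s
= 5.0 + (14.8 - 5.0) * 0.5
= 9.9


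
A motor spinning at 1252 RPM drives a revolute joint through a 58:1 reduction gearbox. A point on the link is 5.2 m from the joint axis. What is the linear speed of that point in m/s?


omega_motor = 1252 * 2*pi/60 = 131.1091 rad/s
omega_joint = omega_motor / 58 = 2.2605 rad/s
v = omega_joint * r = 2.2605 * 5.2
= 11.7546 m/s


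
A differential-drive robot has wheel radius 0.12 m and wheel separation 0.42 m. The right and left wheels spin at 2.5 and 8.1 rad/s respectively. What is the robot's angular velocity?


vR = r*wR = 0.12*2.5 = 0.3 m/s
vL = r*wL = 0.12*8.1 = 0.972 m/s
v = (vR+vL)/2 = 0.636 m/s
omega = (vR-vL)/L = -1.6 rad/s
angular velocity = -1.6 rad/s


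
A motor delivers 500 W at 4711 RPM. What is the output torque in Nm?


omega = 4711 * 2*pi/60 = 493.3348 rad/s
tau = P / omega = 500 / 493.3348
= 1.0135 Nm


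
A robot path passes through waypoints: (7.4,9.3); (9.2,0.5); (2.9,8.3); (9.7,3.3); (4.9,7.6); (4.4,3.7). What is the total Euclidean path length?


Segment lengths:
  seg1 = sqrt((1.8)^2 + (-8.8)^2) = 8.9822
  seg2 = sqrt((-6.3)^2 + (7.8)^2) = 10.0265
  seg3 = sqrt((6.8)^2 + (-5.0)^2) = 8.4404
  seg4 = sqrt((-4.8)^2 + (4.3)^2) = 6.4444
  seg5 = sqrt((-0.5)^2 + (-3.9)^2) = 3.9319
Total = 37.8253


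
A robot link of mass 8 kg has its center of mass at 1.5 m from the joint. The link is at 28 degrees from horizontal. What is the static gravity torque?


tau = m*g*L*cos(angle)
= 8 * 9.81 * 1.5 * cos(28 deg)
= 8 * 9.81 * 1.5 * 0.8829
= 103.9406 Nm


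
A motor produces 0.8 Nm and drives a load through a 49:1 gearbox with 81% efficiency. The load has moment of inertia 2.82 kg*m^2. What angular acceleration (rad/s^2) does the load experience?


tau_out = tau_motor * N * eta
= 0.8 * 49 * 0.81 = 31.752 Nm
alpha = tau_out / I = 31.752 / 2.82
= 11.2596 rad/s^2


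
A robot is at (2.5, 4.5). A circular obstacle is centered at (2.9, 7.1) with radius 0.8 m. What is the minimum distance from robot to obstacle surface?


center_dist = sqrt((2.5-2.9)^2 + (4.5-7.1)^2)
= sqrt(0.16 + 6.76)
= 2.6306
min_dist = center_dist - radius = 2.6306 - 0.8 = 1.8306 m


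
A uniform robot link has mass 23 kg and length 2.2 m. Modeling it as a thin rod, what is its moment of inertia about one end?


I = (1/3) * m * L^2
= (1/3) * 23 * 2.2^2
= 0.333333 * 23 * 4.84
= 37.1067 kg*m^2


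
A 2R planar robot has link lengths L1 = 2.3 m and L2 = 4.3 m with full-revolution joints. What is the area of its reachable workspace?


r_max = L1 + L2 = 6.6 m
r_min = |L1 - L2| = 2.0 m
Area = pi*(r_max^2 - r_min^2)
= pi*(43.56 - 4.0)
= pi * 39.56
= 124.2814 m^2


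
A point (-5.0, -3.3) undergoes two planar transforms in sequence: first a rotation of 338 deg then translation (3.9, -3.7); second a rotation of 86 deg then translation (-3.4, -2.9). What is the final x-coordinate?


After transform 1:
x1 = cos(338)*-5.0 - sin(338)*-3.3 + 3.9 = -1.9721
y1 = sin(338)*-5.0 + cos(338)*-3.3 + -3.7 = -4.8867
After transform 2:
x2 = cos(86)*-1.9721 - sin(86)*-4.8867 + -3.4
= 1.3372


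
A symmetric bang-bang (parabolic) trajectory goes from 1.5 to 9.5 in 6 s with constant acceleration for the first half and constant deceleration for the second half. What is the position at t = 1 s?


Symmetric rest-to-rest: each phase covers (pf-p0)/2 in time T/2. 0.5*a*(T/2)^2 = (pf-p0)/2 => a = 4*(pf-p0)/T^2
a = 4*(9.5-1.5)/6^2 = 0.8889
t = 1 is in the acceleration phase (t <= T/2).
p = p0 + 0.5*a*t^2 = 1.5 + 0.5*0.8889*1^2
= 1.9444


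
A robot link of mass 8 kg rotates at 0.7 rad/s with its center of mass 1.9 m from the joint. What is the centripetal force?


F = m * omega^2 * r
= 8 * 0.7^2 * 1.9
= 8 * 0.49 * 1.9
= 7.448 N


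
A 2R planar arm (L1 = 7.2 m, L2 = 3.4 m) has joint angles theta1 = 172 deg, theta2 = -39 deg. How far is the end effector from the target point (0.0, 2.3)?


End effector via forward kinematics:
x = L1*cos(t1) + L2*cos(t1+t2) = -9.4487
y = L1*sin(t1) + L2*sin(t1+t2) = 3.4886
Distance to target:
d = sqrt((0.0 - -9.4487)^2 + (2.3 - 3.4886)^2)
= sqrt(89.2784 + 1.4129)
= 9.5232 m


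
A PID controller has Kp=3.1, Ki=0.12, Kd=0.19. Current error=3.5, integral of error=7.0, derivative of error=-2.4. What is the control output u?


u = Kp*e + Ki*int(e) + Kd*de/dt
= 3.1*3.5 + 0.12*7.0 + 0.19*(-2.4)
= 10.85 + 0.84 + -0.456
= 11.234


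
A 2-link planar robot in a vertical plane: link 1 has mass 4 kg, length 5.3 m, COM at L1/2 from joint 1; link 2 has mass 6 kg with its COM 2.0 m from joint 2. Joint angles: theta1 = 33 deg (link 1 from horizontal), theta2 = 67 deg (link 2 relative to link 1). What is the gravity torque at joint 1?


Horizontal distance from joint 1 to link-1 COM:
  x_c1 = (L1/2)*cos(t1) = 2.65 * 0.8387 = 2.2225 m
Horizontal distance from joint 1 to link-2 COM:
  x_c2 = L1*cos(t1) + Lc2*cos(t1+t2)
       = 5.3*0.8387 + 2.0*-0.1736 = 4.0977 m
tau1 = m1*g*x_c1 + m2*g*x_c2
     = 4*9.81*2.2225 + 6*9.81*4.0977
     = 87.21 + 241.1881
     = 328.3981 Nm


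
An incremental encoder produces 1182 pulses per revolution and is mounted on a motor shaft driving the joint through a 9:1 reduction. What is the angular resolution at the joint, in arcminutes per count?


counts per rev = 1182
effective counts at joint = 1182 * 9 = 10638
resolution = 360*60 / 10638
= 2.0305 arcmin/count


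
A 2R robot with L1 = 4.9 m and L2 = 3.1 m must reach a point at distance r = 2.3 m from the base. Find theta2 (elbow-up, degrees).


cos(theta2) = (r^2 - L1^2 - L2^2) / (2*L1*L2)
cos(theta2) = (5.29 - 24.01 - 9.61) / 30.38
cos(theta2) = -0.932521
theta2 = 158.8313 degrees


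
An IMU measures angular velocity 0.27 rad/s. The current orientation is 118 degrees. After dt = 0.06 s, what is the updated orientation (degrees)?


delta_theta = w * dt = 0.27 * 0.06 = 0.0162 rad
= 0.9282 deg
theta_new = 118 + 0.9282 = 118.9282 deg


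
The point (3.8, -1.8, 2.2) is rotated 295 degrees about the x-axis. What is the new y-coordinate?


Rotation about x-axis: y' = y*cos(theta) - z*sin(theta)
= -1.8 * 0.4226 - 2.2 * -0.9063
= 1.2332


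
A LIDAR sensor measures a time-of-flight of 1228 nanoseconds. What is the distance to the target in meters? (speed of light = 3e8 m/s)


tof = 1228 ns = 1.228e-06 s
dist = c * tof / 2
= 3e8 * 1.228e-06 / 2
= 184.2 m


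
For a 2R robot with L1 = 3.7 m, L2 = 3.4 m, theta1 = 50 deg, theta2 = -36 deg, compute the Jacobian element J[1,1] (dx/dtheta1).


J[1,1] = -L1*sin(t1) - L2*sin(t1+t2)
= -3.7*sin(50) - 3.4*sin(14)
= -3.6569


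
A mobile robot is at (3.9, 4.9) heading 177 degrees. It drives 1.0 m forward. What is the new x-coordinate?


x_new = x0 + d*cos(theta)
= 3.9 + 1.0*cos(177)
= 3.9 + -0.9986
= 2.9014


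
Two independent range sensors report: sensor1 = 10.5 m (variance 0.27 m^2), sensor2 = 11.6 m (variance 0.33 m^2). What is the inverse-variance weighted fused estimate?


w1 = (1/var1) / (1/var1 + 1/var2)
   = 3.7037 / (3.7037 + 3.0303) = 0.55
w2 = 1 - w1 = 0.45
fused = w1*s1 + w2*s2 = 5.775 + 5.22
= 10.995 m


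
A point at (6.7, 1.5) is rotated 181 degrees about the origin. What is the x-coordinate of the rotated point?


x' = x*cos(theta) - y*sin(theta)
cos(181 deg) = -0.9998, sin(181 deg) = -0.0175
x' = 6.7 * -0.9998 - 1.5 * -0.0175
= -6.699 - -0.0262
= -6.6728


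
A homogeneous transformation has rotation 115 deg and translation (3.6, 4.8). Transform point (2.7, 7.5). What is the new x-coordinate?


x' = cos(theta)*px - sin(theta)*py + tx
= -0.4226*2.7 - 0.9063*7.5 + 3.6
= -4.3384


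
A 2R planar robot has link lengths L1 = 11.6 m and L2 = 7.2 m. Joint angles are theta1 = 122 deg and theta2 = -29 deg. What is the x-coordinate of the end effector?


Convert angles to radians: theta1 = 2.1293, theta2 = -0.5061
x = L1*cos(theta1) + L2*cos(theta1+theta2)
x = -6.1471 + -0.3768
x = -6.5239


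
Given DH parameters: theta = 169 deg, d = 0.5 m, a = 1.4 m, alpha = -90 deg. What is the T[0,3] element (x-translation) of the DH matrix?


T[0,3] = a * cos(theta)
= 1.4 * cos(169 deg)
= 1.4 * -0.9816
= -1.3743


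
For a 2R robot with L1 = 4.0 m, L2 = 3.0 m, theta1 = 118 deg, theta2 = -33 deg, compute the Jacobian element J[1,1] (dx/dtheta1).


J[1,1] = -L1*sin(t1) - L2*sin(t1+t2)
= -4.0*sin(118) - 3.0*sin(85)
= -6.5204


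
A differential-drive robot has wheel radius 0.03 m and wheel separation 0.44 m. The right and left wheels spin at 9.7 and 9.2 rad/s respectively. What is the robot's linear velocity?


vR = r*wR = 0.03*9.7 = 0.291 m/s
vL = r*wL = 0.03*9.2 = 0.276 m/s
v = (vR+vL)/2 = 0.2835 m/s
omega = (vR-vL)/L = 0.0341 rad/s
linear velocity = 0.2835 m/s


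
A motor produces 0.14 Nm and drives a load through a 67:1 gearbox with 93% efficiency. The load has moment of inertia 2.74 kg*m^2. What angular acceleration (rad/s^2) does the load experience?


tau_out = tau_motor * N * eta
= 0.14 * 67 * 0.93 = 8.7234 Nm
alpha = tau_out / I = 8.7234 / 2.74
= 3.1837 rad/s^2


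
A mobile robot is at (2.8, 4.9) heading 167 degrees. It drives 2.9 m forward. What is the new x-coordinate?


x_new = x0 + d*cos(theta)
= 2.8 + 2.9*cos(167)
= 2.8 + -2.8257
= -0.0257


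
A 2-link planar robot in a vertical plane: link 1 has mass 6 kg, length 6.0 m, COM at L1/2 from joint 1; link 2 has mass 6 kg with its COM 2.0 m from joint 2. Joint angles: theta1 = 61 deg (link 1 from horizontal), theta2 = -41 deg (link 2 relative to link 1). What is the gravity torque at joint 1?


Horizontal distance from joint 1 to link-1 COM:
  x_c1 = (L1/2)*cos(t1) = 3.0 * 0.4848 = 1.4544 m
Horizontal distance from joint 1 to link-2 COM:
  x_c2 = L1*cos(t1) + Lc2*cos(t1+t2)
       = 6.0*0.4848 + 2.0*0.9397 = 4.7882 m
tau1 = m1*g*x_c1 + m2*g*x_c2
     = 6*9.81*1.4544 + 6*9.81*4.7882
     = 85.6077 + 281.836
     = 367.4437 Nm


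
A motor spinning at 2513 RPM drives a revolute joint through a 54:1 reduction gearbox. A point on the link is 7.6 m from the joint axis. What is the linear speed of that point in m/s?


omega_motor = 2513 * 2*pi/60 = 263.1607 rad/s
omega_joint = omega_motor / 54 = 4.8733 rad/s
v = omega_joint * r = 4.8733 * 7.6
= 37.0374 m/s


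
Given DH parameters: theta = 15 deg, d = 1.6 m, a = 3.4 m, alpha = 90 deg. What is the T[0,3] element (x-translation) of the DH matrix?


T[0,3] = a * cos(theta)
= 3.4 * cos(15 deg)
= 3.4 * 0.9659
= 3.2841


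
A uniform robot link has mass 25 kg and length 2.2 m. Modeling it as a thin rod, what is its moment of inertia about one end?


I = (1/3) * m * L^2
= (1/3) * 25 * 2.2^2
= 0.333333 * 25 * 4.84
= 40.3333 kg*m^2


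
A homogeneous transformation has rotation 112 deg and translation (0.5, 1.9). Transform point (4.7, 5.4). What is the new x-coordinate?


x' = cos(theta)*px - sin(theta)*py + tx
= -0.3746*4.7 - 0.9272*5.4 + 0.5
= -6.2674


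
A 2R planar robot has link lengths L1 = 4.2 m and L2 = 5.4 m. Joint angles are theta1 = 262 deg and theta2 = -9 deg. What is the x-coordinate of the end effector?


Convert angles to radians: theta1 = 4.5728, theta2 = -0.1571
x = L1*cos(theta1) + L2*cos(theta1+theta2)
x = -0.5845 + -1.5788
x = -2.1633


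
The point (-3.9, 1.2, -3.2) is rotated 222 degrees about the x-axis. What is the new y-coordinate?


Rotation about x-axis: y' = y*cos(theta) - z*sin(theta)
= 1.2 * -0.7431 - -3.2 * -0.6691
= -3.033


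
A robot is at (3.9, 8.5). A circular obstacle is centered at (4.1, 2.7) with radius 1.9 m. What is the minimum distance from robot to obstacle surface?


center_dist = sqrt((3.9-4.1)^2 + (8.5-2.7)^2)
= sqrt(0.04 + 33.64)
= 5.8034
min_dist = center_dist - radius = 5.8034 - 1.9 = 3.9034 m


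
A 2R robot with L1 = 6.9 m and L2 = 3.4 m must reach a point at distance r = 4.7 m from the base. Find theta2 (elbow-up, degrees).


cos(theta2) = (r^2 - L1^2 - L2^2) / (2*L1*L2)
cos(theta2) = (22.09 - 47.61 - 11.56) / 46.92
cos(theta2) = -0.790281
theta2 = 142.2118 degrees


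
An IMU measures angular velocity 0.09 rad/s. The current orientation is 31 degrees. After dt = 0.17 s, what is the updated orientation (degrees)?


delta_theta = w * dt = 0.09 * 0.17 = 0.0153 rad
= 0.8766 deg
theta_new = 31 + 0.8766 = 31.8766 deg


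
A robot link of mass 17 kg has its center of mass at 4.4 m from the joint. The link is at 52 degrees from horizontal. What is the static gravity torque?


tau = m*g*L*cos(angle)
= 17 * 9.81 * 4.4 * cos(52 deg)
= 17 * 9.81 * 4.4 * 0.6157
= 451.765 Nm


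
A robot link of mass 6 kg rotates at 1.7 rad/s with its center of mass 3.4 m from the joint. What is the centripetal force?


F = m * omega^2 * r
= 6 * 1.7^2 * 3.4
= 6 * 2.89 * 3.4
= 58.956 N


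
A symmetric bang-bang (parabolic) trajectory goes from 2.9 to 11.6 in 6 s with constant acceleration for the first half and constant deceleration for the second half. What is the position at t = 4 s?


Symmetric rest-to-rest: each phase covers (pf-p0)/2 in time T/2. 0.5*a*(T/2)^2 = (pf-p0)/2 => a = 4*(pf-p0)/T^2
a = 4*(11.6-2.9)/6^2 = 0.9667
t = 4 is in the deceleration phase (t > T/2).
p = pf - 0.5*a*(T-t)^2 = 11.6 - 0.5*0.9667*2^2
= 9.6667


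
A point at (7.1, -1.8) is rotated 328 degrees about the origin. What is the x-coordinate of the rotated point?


x' = x*cos(theta) - y*sin(theta)
cos(328 deg) = 0.848, sin(328 deg) = -0.5299
x' = 7.1 * 0.848 - -1.8 * -0.5299
= 6.0211 - 0.9539
= 5.0673


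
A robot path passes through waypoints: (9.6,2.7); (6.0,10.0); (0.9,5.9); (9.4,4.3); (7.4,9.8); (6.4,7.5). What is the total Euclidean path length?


Segment lengths:
  seg1 = sqrt((-3.6)^2 + (7.3)^2) = 8.1394
  seg2 = sqrt((-5.1)^2 + (-4.1)^2) = 6.5437
  seg3 = sqrt((8.5)^2 + (-1.6)^2) = 8.6493
  seg4 = sqrt((-2.0)^2 + (5.5)^2) = 5.8523
  seg5 = sqrt((-1.0)^2 + (-2.3)^2) = 2.508
Total = 31.6927


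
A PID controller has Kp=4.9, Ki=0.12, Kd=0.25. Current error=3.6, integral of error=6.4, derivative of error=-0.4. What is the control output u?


u = Kp*e + Ki*int(e) + Kd*de/dt
= 4.9*3.6 + 0.12*6.4 + 0.25*(-0.4)
= 17.64 + 0.768 + -0.1
= 18.308


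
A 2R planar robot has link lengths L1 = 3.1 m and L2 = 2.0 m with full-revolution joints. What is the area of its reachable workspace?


r_max = L1 + L2 = 5.1 m
r_min = |L1 - L2| = 1.1 m
Area = pi*(r_max^2 - r_min^2)
= pi*(26.01 - 1.21)
= pi * 24.8
= 77.9115 m^2


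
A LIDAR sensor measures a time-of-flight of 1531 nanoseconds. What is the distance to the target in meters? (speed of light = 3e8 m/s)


tof = 1531 ns = 1.531e-06 s
dist = c * tof / 2
= 3e8 * 1.531e-06 / 2
= 229.65 m


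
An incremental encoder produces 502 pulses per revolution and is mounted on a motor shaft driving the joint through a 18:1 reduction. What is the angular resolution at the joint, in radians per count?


counts per rev = 502
effective counts at joint = 502 * 18 = 9036
resolution = 2*pi / 9036
= 6.9535e-04 rad/count


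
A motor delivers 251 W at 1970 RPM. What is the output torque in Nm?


omega = 1970 * 2*pi/60 = 206.2979 rad/s
tau = P / omega = 251 / 206.2979
= 1.2167 Nm


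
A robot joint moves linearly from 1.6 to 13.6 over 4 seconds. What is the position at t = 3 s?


s = t/T = 3/4 = 0.75
p(t) = p0 + (pf-p0)*s
= 1.6 + (13.6 - 1.6) * 0.75
= 10.6


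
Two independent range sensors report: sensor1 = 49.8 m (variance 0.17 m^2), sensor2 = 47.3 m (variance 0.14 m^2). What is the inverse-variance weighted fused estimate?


w1 = (1/var1) / (1/var1 + 1/var2)
   = 5.8824 / (5.8824 + 7.1429) = 0.4516
w2 = 1 - w1 = 0.5484
fused = w1*s1 + w2*s2 = 22.4903 + 25.9387
= 48.429 m


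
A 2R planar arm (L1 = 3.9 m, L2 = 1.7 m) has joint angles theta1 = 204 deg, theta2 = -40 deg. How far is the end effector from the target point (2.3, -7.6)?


End effector via forward kinematics:
x = L1*cos(t1) + L2*cos(t1+t2) = -5.197
y = L1*sin(t1) + L2*sin(t1+t2) = -1.1177
Distance to target:
d = sqrt((2.3 - -5.197)^2 + (-7.6 - -1.1177)^2)
= sqrt(56.2046 + 42.0204)
= 9.9108 m


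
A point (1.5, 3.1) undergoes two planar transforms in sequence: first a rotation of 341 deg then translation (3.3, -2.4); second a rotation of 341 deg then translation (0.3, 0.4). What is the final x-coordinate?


After transform 1:
x1 = cos(341)*1.5 - sin(341)*3.1 + 3.3 = 5.7275
y1 = sin(341)*1.5 + cos(341)*3.1 + -2.4 = 0.0428
After transform 2:
x2 = cos(341)*5.7275 - sin(341)*0.0428 + 0.3
= 5.7294


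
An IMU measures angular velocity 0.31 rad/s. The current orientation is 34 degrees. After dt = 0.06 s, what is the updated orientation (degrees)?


delta_theta = w * dt = 0.31 * 0.06 = 0.0186 rad
= 1.0657 deg
theta_new = 34 + 1.0657 = 35.0657 deg


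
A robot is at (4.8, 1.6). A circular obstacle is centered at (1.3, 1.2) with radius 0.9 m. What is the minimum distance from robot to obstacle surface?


center_dist = sqrt((4.8-1.3)^2 + (1.6-1.2)^2)
= sqrt(12.25 + 0.16)
= 3.5228
min_dist = center_dist - radius = 3.5228 - 0.9 = 2.6228 m


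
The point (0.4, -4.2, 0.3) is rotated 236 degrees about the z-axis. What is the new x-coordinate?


Rotation about z-axis: x' = x*cos(theta) - y*sin(theta)
= 0.4 * -0.5592 - -4.2 * -0.829
= -3.7056


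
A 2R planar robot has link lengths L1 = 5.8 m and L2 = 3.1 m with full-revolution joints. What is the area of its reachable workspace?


r_max = L1 + L2 = 8.9 m
r_min = |L1 - L2| = 2.7 m
Area = pi*(r_max^2 - r_min^2)
= pi*(79.21 - 7.29)
= pi * 71.92
= 225.9433 m^2


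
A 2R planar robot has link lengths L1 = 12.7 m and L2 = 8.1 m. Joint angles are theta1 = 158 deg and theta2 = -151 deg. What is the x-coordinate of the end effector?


Convert angles to radians: theta1 = 2.7576, theta2 = -2.6354
x = L1*cos(theta1) + L2*cos(theta1+theta2)
x = -11.7752 + 8.0396
x = -3.7356


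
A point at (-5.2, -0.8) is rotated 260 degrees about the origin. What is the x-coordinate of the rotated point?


x' = x*cos(theta) - y*sin(theta)
cos(260 deg) = -0.1736, sin(260 deg) = -0.9848
x' = -5.2 * -0.1736 - -0.8 * -0.9848
= 0.903 - 0.7878
= 0.1151


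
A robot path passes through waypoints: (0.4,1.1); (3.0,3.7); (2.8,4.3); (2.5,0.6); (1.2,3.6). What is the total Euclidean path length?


Segment lengths:
  seg1 = sqrt((2.6)^2 + (2.6)^2) = 3.677
  seg2 = sqrt((-0.2)^2 + (0.6)^2) = 0.6325
  seg3 = sqrt((-0.3)^2 + (-3.7)^2) = 3.7121
  seg4 = sqrt((-1.3)^2 + (3.0)^2) = 3.2696
Total = 11.2911


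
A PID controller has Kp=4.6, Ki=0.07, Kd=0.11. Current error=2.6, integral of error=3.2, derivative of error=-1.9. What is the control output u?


u = Kp*e + Ki*int(e) + Kd*de/dt
= 4.6*2.6 + 0.07*3.2 + 0.11*(-1.9)
= 11.96 + 0.224 + -0.209
= 11.975


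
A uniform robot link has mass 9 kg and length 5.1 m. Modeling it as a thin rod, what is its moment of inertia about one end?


I = (1/3) * m * L^2
= (1/3) * 9 * 5.1^2
= 0.333333 * 9 * 26.01
= 78.03 kg*m^2


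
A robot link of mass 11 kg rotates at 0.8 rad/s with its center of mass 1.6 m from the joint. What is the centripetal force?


F = m * omega^2 * r
= 11 * 0.8^2 * 1.6
= 11 * 0.64 * 1.6
= 11.264 N


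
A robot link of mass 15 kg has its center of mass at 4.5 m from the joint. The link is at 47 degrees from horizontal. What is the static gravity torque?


tau = m*g*L*cos(angle)
= 15 * 9.81 * 4.5 * cos(47 deg)
= 15 * 9.81 * 4.5 * 0.682
= 451.6023 Nm


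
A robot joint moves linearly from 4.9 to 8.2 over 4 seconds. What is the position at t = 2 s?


s = t/T = 2/4 = 0.5
p(t) = p0 + (pf-p0)*s
= 4.9 + (8.2 - 4.9) * 0.5
= 6.55


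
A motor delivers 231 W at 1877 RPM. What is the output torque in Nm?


omega = 1877 * 2*pi/60 = 196.559 rad/s
tau = P / omega = 231 / 196.559
= 1.1752 Nm


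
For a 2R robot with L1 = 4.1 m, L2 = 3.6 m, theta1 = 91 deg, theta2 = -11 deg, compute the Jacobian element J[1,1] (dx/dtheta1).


J[1,1] = -L1*sin(t1) - L2*sin(t1+t2)
= -4.1*sin(91) - 3.6*sin(80)
= -7.6447


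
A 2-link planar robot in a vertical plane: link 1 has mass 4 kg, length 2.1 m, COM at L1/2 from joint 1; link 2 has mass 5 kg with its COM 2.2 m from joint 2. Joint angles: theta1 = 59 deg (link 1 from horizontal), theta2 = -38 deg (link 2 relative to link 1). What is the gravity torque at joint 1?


Horizontal distance from joint 1 to link-1 COM:
  x_c1 = (L1/2)*cos(t1) = 1.05 * 0.515 = 0.5408 m
Horizontal distance from joint 1 to link-2 COM:
  x_c2 = L1*cos(t1) + Lc2*cos(t1+t2)
       = 2.1*0.515 + 2.2*0.9336 = 3.1355 m
tau1 = m1*g*x_c1 + m2*g*x_c2
     = 4*9.81*0.5408 + 5*9.81*3.1355
     = 21.2206 + 153.7942
     = 175.0148 Nm


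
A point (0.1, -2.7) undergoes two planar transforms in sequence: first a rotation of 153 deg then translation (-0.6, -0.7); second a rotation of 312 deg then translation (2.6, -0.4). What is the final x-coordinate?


After transform 1:
x1 = cos(153)*0.1 - sin(153)*-2.7 + -0.6 = 0.5367
y1 = sin(153)*0.1 + cos(153)*-2.7 + -0.7 = 1.7511
After transform 2:
x2 = cos(312)*0.5367 - sin(312)*1.7511 + 2.6
= 4.2604


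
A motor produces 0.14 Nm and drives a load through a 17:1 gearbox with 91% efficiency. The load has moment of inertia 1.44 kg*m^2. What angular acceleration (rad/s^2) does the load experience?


tau_out = tau_motor * N * eta
= 0.14 * 17 * 0.91 = 2.1658 Nm
alpha = tau_out / I = 2.1658 / 1.44
= 1.504 rad/s^2


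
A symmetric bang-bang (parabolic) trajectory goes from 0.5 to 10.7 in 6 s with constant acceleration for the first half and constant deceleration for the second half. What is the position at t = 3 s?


Symmetric rest-to-rest: each phase covers (pf-p0)/2 in time T/2. 0.5*a*(T/2)^2 = (pf-p0)/2 => a = 4*(pf-p0)/T^2
a = 4*(10.7-0.5)/6^2 = 1.1333
t = 3 is in the acceleration phase (t <= T/2).
p = p0 + 0.5*a*t^2 = 0.5 + 0.5*1.1333*3^2
= 5.6


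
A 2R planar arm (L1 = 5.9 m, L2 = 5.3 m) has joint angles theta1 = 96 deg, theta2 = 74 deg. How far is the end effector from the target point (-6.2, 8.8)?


End effector via forward kinematics:
x = L1*cos(t1) + L2*cos(t1+t2) = -5.8362
y = L1*sin(t1) + L2*sin(t1+t2) = 6.788
Distance to target:
d = sqrt((-6.2 - -5.8362)^2 + (8.8 - 6.788)^2)
= sqrt(0.1324 + 4.0481)
= 2.0446 m


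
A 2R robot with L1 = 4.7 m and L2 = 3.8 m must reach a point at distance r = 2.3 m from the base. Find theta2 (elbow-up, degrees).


cos(theta2) = (r^2 - L1^2 - L2^2) / (2*L1*L2)
cos(theta2) = (5.29 - 22.09 - 14.44) / 35.72
cos(theta2) = -0.87458
theta2 = 150.9953 degrees


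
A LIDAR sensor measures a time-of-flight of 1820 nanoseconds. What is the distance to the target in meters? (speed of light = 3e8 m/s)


tof = 1820 ns = 1.82e-06 s
dist = c * tof / 2
= 3e8 * 1.82e-06 / 2
= 273.0 m


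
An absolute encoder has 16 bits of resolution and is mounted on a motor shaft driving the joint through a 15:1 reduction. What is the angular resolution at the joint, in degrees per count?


counts = 2^16 = 65536
effective counts at joint = 65536 * 15 = 983040
resolution = 360 / 983040
= 3.6621e-04 deg/count


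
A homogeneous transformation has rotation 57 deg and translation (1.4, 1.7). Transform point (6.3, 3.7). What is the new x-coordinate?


x' = cos(theta)*px - sin(theta)*py + tx
= 0.5446*6.3 - 0.8387*3.7 + 1.4
= 1.7281


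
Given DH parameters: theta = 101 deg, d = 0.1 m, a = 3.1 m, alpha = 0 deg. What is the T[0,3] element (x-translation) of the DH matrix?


T[0,3] = a * cos(theta)
= 3.1 * cos(101 deg)
= 3.1 * -0.1908
= -0.5915


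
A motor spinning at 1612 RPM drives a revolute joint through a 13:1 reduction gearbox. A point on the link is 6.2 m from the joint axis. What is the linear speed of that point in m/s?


omega_motor = 1612 * 2*pi/60 = 168.8082 rad/s
omega_joint = omega_motor / 13 = 12.9852 rad/s
v = omega_joint * r = 12.9852 * 6.2
= 80.5085 m/s


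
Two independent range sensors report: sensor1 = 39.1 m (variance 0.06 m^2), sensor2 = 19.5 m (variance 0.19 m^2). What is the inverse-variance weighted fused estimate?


w1 = (1/var1) / (1/var1 + 1/var2)
   = 16.6667 / (16.6667 + 5.2632) = 0.76
w2 = 1 - w1 = 0.24
fused = w1*s1 + w2*s2 = 29.716 + 4.68
= 34.396 m


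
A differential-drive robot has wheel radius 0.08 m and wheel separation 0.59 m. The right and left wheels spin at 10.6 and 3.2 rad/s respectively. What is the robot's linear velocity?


vR = r*wR = 0.08*10.6 = 0.848 m/s
vL = r*wL = 0.08*3.2 = 0.256 m/s
v = (vR+vL)/2 = 0.552 m/s
omega = (vR-vL)/L = 1.0034 rad/s
linear velocity = 0.552 m/s


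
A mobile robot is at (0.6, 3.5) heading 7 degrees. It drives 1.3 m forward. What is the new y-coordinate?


y_new = y0 + d*sin(theta)
= 3.5 + 1.3*sin(7)
= 3.5 + 0.1584
= 3.6584


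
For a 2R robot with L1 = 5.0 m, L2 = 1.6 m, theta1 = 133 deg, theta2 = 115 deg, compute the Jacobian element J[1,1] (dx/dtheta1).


J[1,1] = -L1*sin(t1) - L2*sin(t1+t2)
= -5.0*sin(133) - 1.6*sin(248)
= -2.1733


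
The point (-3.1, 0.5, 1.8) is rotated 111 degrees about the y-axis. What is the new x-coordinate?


Rotation about y-axis: x' = x*cos(theta) + z*sin(theta)
= -3.1 * -0.3584 + 1.8 * 0.9336
= 2.7914


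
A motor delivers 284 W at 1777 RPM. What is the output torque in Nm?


omega = 1777 * 2*pi/60 = 186.087 rad/s
tau = P / omega = 284 / 186.087
= 1.5262 Nm


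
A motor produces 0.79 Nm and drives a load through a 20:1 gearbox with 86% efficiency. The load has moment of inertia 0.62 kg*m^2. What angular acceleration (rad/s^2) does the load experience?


tau_out = tau_motor * N * eta
= 0.79 * 20 * 0.86 = 13.588 Nm
alpha = tau_out / I = 13.588 / 0.62
= 21.9161 rad/s^2


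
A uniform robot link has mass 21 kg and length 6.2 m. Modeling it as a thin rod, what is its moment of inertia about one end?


I = (1/3) * m * L^2
= (1/3) * 21 * 6.2^2
= 0.333333 * 21 * 38.44
= 269.08 kg*m^2


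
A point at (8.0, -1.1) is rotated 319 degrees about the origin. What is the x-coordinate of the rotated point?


x' = x*cos(theta) - y*sin(theta)
cos(319 deg) = 0.7547, sin(319 deg) = -0.6561
x' = 8.0 * 0.7547 - -1.1 * -0.6561
= 6.0377 - 0.7217
= 5.316


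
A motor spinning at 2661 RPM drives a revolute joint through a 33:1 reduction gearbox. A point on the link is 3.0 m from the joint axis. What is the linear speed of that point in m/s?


omega_motor = 2661 * 2*pi/60 = 278.6593 rad/s
omega_joint = omega_motor / 33 = 8.4442 rad/s
v = omega_joint * r = 8.4442 * 3.0
= 25.3327 m/s


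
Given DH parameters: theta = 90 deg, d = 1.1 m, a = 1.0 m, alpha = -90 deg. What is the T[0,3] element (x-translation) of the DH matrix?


T[0,3] = a * cos(theta)
= 1.0 * cos(90 deg)
= 1.0 * 0.0
= 0.0


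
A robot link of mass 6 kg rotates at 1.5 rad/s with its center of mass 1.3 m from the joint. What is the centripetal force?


F = m * omega^2 * r
= 6 * 1.5^2 * 1.3
= 6 * 2.25 * 1.3
= 17.55 N


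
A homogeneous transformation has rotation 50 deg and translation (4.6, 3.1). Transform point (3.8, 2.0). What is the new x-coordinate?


x' = cos(theta)*px - sin(theta)*py + tx
= 0.6428*3.8 - 0.766*2.0 + 4.6
= 5.5105


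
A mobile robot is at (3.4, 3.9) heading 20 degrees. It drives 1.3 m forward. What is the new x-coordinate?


x_new = x0 + d*cos(theta)
= 3.4 + 1.3*cos(20)
= 3.4 + 1.2216
= 4.6216


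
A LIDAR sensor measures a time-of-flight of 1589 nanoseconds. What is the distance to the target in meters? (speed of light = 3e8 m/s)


tof = 1589 ns = 1.589e-06 s
dist = c * tof / 2
= 3e8 * 1.589e-06 / 2
= 238.35 m


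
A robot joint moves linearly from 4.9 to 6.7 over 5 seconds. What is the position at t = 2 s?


s = t/T = 2/5 = 0.4
p(t) = p0 + (pf-p0)*s
= 4.9 + (6.7 - 4.9) * 0.4
= 5.62


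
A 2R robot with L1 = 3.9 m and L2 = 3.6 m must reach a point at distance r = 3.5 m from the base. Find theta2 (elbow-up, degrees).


cos(theta2) = (r^2 - L1^2 - L2^2) / (2*L1*L2)
cos(theta2) = (12.25 - 15.21 - 12.96) / 28.08
cos(theta2) = -0.566952
theta2 = 124.5379 degrees


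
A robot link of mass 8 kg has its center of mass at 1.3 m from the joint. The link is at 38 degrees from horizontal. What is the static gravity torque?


tau = m*g*L*cos(angle)
= 8 * 9.81 * 1.3 * cos(38 deg)
= 8 * 9.81 * 1.3 * 0.788
= 80.396 Nm


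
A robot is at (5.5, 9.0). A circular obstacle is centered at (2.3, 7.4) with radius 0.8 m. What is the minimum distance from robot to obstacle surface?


center_dist = sqrt((5.5-2.3)^2 + (9.0-7.4)^2)
= sqrt(10.24 + 2.56)
= 3.5777
min_dist = center_dist - radius = 3.5777 - 0.8 = 2.7777 m


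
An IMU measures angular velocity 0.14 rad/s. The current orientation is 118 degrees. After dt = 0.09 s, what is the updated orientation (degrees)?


delta_theta = w * dt = 0.14 * 0.09 = 0.0126 rad
= 0.7219 deg
theta_new = 118 + 0.7219 = 118.7219 deg


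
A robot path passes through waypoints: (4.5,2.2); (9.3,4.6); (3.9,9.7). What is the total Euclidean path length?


Segment lengths:
  seg1 = sqrt((4.8)^2 + (2.4)^2) = 5.3666
  seg2 = sqrt((-5.4)^2 + (5.1)^2) = 7.4277
Total = 12.7942


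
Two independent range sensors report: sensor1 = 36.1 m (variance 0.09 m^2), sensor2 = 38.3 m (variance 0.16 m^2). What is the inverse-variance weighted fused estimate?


w1 = (1/var1) / (1/var1 + 1/var2)
   = 11.1111 / (11.1111 + 6.25) = 0.64
w2 = 1 - w1 = 0.36
fused = w1*s1 + w2*s2 = 23.104 + 13.788
= 36.892 m


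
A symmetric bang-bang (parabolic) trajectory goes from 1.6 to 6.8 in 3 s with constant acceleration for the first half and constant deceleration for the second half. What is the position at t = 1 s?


Symmetric rest-to-rest: each phase covers (pf-p0)/2 in time T/2. 0.5*a*(T/2)^2 = (pf-p0)/2 => a = 4*(pf-p0)/T^2
a = 4*(6.8-1.6)/3^2 = 2.3111
t = 1 is in the acceleration phase (t <= T/2).
p = p0 + 0.5*a*t^2 = 1.6 + 0.5*2.3111*1^2
= 2.7556


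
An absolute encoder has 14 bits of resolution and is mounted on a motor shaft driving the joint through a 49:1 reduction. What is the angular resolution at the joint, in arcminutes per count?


counts = 2^14 = 16384
effective counts at joint = 16384 * 49 = 802816
resolution = 360*60 / 802816
= 0.0269 arcmin/count


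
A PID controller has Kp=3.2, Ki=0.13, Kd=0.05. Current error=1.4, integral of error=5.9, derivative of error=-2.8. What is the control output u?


u = Kp*e + Ki*int(e) + Kd*de/dt
= 3.2*1.4 + 0.13*5.9 + 0.05*(-2.8)
= 4.48 + 0.767 + -0.14
= 5.107


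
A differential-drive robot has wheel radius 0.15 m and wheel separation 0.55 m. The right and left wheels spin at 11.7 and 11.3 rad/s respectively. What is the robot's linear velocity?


vR = r*wR = 0.15*11.7 = 1.755 m/s
vL = r*wL = 0.15*11.3 = 1.695 m/s
v = (vR+vL)/2 = 1.725 m/s
omega = (vR-vL)/L = 0.1091 rad/s
linear velocity = 1.725 m/s


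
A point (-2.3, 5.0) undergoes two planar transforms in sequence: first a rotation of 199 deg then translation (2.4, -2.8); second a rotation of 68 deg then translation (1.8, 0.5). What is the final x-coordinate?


After transform 1:
x1 = cos(199)*-2.3 - sin(199)*5.0 + 2.4 = 6.2025
y1 = sin(199)*-2.3 + cos(199)*5.0 + -2.8 = -6.7788
After transform 2:
x2 = cos(68)*6.2025 - sin(68)*-6.7788 + 1.8
= 10.4087


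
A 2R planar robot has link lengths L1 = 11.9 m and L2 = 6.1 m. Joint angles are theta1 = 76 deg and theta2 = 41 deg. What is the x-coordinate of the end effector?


Convert angles to radians: theta1 = 1.3265, theta2 = 0.7156
x = L1*cos(theta1) + L2*cos(theta1+theta2)
x = 2.8789 + -2.7693
x = 0.1095


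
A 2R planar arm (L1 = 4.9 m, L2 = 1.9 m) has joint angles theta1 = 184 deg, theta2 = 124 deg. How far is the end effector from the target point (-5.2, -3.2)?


End effector via forward kinematics:
x = L1*cos(t1) + L2*cos(t1+t2) = -3.7183
y = L1*sin(t1) + L2*sin(t1+t2) = -1.839
Distance to target:
d = sqrt((-5.2 - -3.7183)^2 + (-3.2 - -1.839)^2)
= sqrt(2.1954 + 1.8522)
= 2.0119 m


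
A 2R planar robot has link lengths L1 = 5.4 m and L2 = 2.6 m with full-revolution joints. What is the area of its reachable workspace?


r_max = L1 + L2 = 8.0 m
r_min = |L1 - L2| = 2.8 m
Area = pi*(r_max^2 - r_min^2)
= pi*(64.0 - 7.84)
= pi * 56.16
= 176.4318 m^2


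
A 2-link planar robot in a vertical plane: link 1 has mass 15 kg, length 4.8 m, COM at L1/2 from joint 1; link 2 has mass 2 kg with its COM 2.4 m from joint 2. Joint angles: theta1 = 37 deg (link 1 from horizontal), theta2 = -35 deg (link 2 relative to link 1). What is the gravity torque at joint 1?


Horizontal distance from joint 1 to link-1 COM:
  x_c1 = (L1/2)*cos(t1) = 2.4 * 0.7986 = 1.9167 m
Horizontal distance from joint 1 to link-2 COM:
  x_c2 = L1*cos(t1) + Lc2*cos(t1+t2)
       = 4.8*0.7986 + 2.4*0.9994 = 6.232 m
tau1 = m1*g*x_c1 + m2*g*x_c2
     = 15*9.81*1.9167 + 2*9.81*6.232
     = 282.0461 + 122.2716
     = 404.3177 Nm


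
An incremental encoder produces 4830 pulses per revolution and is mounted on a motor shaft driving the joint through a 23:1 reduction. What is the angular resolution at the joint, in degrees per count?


counts per rev = 4830
effective counts at joint = 4830 * 23 = 111090
resolution = 360 / 111090
= 0.0032 deg/count


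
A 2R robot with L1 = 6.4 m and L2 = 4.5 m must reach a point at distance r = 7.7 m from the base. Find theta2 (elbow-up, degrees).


cos(theta2) = (r^2 - L1^2 - L2^2) / (2*L1*L2)
cos(theta2) = (59.29 - 40.96 - 20.25) / 57.6
cos(theta2) = -0.033333
theta2 = 91.9102 degrees


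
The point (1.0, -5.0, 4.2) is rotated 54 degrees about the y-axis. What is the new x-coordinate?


Rotation about y-axis: x' = x*cos(theta) + z*sin(theta)
= 1.0 * 0.5878 + 4.2 * 0.809
= 3.9857


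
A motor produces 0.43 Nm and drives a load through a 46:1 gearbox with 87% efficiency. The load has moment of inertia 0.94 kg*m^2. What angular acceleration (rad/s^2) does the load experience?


tau_out = tau_motor * N * eta
= 0.43 * 46 * 0.87 = 17.2086 Nm
alpha = tau_out / I = 17.2086 / 0.94
= 18.307 rad/s^2


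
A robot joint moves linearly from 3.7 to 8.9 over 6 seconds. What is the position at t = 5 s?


s = t/T = 5/6 = 0.8333
p(t) = p0 + (pf-p0)*s
= 3.7 + (8.9 - 3.7) * 0.8333
= 8.0333


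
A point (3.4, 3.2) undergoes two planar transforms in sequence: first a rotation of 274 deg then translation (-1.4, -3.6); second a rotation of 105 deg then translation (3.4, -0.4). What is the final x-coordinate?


After transform 1:
x1 = cos(274)*3.4 - sin(274)*3.2 + -1.4 = 2.0294
y1 = sin(274)*3.4 + cos(274)*3.2 + -3.6 = -6.7685
After transform 2:
x2 = cos(105)*2.0294 - sin(105)*-6.7685 + 3.4
= 9.4126


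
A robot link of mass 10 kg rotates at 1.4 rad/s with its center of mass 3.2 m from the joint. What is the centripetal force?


F = m * omega^2 * r
= 10 * 1.4^2 * 3.2
= 10 * 1.96 * 3.2
= 62.72 N


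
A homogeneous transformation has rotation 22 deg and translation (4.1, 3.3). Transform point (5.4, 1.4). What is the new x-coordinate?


x' = cos(theta)*px - sin(theta)*py + tx
= 0.9272*5.4 - 0.3746*1.4 + 4.1
= 8.5823


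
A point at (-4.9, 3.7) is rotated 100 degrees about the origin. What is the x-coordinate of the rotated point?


x' = x*cos(theta) - y*sin(theta)
cos(100 deg) = -0.1736, sin(100 deg) = 0.9848
x' = -4.9 * -0.1736 - 3.7 * 0.9848
= 0.8509 - 3.6438
= -2.7929


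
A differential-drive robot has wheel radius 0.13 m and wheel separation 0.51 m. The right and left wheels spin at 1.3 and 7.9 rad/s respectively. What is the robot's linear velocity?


vR = r*wR = 0.13*1.3 = 0.169 m/s
vL = r*wL = 0.13*7.9 = 1.027 m/s
v = (vR+vL)/2 = 0.598 m/s
omega = (vR-vL)/L = -1.6824 rad/s
linear velocity = 0.598 m/s


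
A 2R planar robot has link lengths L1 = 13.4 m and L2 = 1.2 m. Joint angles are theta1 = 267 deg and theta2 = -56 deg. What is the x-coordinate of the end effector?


Convert angles to radians: theta1 = 4.66, theta2 = -0.9774
x = L1*cos(theta1) + L2*cos(theta1+theta2)
x = -0.7013 + -1.0286
x = -1.7299


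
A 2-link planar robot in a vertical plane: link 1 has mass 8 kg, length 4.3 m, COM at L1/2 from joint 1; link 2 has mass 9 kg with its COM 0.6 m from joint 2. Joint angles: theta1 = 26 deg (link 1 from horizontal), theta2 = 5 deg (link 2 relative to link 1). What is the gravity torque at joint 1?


Horizontal distance from joint 1 to link-1 COM:
  x_c1 = (L1/2)*cos(t1) = 2.15 * 0.8988 = 1.9324 m
Horizontal distance from joint 1 to link-2 COM:
  x_c2 = L1*cos(t1) + Lc2*cos(t1+t2)
       = 4.3*0.8988 + 0.6*0.8572 = 4.3791 m
tau1 = m1*g*x_c1 + m2*g*x_c2
     = 8*9.81*1.9324 + 9*9.81*4.3791
     = 151.6553 + 386.632
     = 538.2874 Nm


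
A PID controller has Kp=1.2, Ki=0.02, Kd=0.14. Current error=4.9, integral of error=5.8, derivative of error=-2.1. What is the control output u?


u = Kp*e + Ki*int(e) + Kd*de/dt
= 1.2*4.9 + 0.02*5.8 + 0.14*(-2.1)
= 5.88 + 0.116 + -0.294
= 5.702


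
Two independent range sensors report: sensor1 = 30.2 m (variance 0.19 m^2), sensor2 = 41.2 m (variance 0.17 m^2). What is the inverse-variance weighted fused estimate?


w1 = (1/var1) / (1/var1 + 1/var2)
   = 5.2632 / (5.2632 + 5.8824) = 0.4722
w2 = 1 - w1 = 0.5278
fused = w1*s1 + w2*s2 = 14.2611 + 21.7444
= 36.0056 m


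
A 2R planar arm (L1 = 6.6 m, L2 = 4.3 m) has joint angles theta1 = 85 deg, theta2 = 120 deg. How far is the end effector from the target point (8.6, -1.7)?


End effector via forward kinematics:
x = L1*cos(t1) + L2*cos(t1+t2) = -3.3219
y = L1*sin(t1) + L2*sin(t1+t2) = 4.7576
Distance to target:
d = sqrt((8.6 - -3.3219)^2 + (-1.7 - 4.7576)^2)
= sqrt(142.1316 + 41.7009)
= 13.5585 m


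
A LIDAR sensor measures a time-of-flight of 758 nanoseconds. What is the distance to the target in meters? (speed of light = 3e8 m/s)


tof = 758 ns = 7.58e-07 s
dist = c * tof / 2
= 3e8 * 7.58e-07 / 2
= 113.7 m


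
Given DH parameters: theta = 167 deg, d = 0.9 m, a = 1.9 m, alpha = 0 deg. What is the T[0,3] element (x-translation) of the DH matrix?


T[0,3] = a * cos(theta)
= 1.9 * cos(167 deg)
= 1.9 * -0.9744
= -1.8513


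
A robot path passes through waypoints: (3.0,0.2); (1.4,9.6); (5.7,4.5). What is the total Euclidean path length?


Segment lengths:
  seg1 = sqrt((-1.6)^2 + (9.4)^2) = 9.5352
  seg2 = sqrt((4.3)^2 + (-5.1)^2) = 6.6708
Total = 16.206


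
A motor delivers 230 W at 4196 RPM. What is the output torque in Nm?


omega = 4196 * 2*pi/60 = 439.4041 rad/s
tau = P / omega = 230 / 439.4041
= 0.5234 Nm


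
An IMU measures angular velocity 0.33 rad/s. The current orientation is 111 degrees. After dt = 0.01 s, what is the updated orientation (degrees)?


delta_theta = w * dt = 0.33 * 0.01 = 0.0033 rad
= 0.1891 deg
theta_new = 111 + 0.1891 = 111.1891 deg


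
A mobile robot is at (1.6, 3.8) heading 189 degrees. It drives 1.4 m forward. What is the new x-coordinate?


x_new = x0 + d*cos(theta)
= 1.6 + 1.4*cos(189)
= 1.6 + -1.3828
= 0.2172


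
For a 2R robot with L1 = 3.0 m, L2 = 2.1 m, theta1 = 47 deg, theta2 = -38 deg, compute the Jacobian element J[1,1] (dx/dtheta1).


J[1,1] = -L1*sin(t1) - L2*sin(t1+t2)
= -3.0*sin(47) - 2.1*sin(9)
= -2.5226


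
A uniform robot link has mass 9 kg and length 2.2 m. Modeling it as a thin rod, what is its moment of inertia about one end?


I = (1/3) * m * L^2
= (1/3) * 9 * 2.2^2
= 0.333333 * 9 * 4.84
= 14.52 kg*m^2


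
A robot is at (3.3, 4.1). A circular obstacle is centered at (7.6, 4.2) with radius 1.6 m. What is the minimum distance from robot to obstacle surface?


center_dist = sqrt((3.3-7.6)^2 + (4.1-4.2)^2)
= sqrt(18.49 + 0.01)
= 4.3012
min_dist = center_dist - radius = 4.3012 - 1.6 = 2.7012 m


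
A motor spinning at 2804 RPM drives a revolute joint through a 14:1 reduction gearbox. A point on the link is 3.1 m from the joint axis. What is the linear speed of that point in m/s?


omega_motor = 2804 * 2*pi/60 = 293.6342 rad/s
omega_joint = omega_motor / 14 = 20.9739 rad/s
v = omega_joint * r = 20.9739 * 3.1
= 65.019 m/s


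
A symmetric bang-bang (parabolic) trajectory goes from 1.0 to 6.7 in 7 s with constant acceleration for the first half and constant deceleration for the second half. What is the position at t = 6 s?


Symmetric rest-to-rest: each phase covers (pf-p0)/2 in time T/2. 0.5*a*(T/2)^2 = (pf-p0)/2 => a = 4*(pf-p0)/T^2
a = 4*(6.7-1.0)/7^2 = 0.4653
t = 6 is in the deceleration phase (t > T/2).
p = pf - 0.5*a*(T-t)^2 = 6.7 - 0.5*0.4653*1^2
= 6.4673
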